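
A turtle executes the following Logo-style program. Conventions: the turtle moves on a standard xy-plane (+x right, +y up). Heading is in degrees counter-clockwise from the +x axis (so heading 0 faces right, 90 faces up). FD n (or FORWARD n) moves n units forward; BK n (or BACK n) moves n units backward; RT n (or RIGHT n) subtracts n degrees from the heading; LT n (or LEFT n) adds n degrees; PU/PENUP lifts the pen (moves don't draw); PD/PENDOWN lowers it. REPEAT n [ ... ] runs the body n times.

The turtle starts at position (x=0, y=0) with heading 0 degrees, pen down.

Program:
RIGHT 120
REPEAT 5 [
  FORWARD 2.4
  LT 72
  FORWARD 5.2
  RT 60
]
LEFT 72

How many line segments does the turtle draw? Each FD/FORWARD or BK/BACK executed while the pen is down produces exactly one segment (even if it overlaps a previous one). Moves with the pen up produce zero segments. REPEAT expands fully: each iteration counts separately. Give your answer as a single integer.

Executing turtle program step by step:
Start: pos=(0,0), heading=0, pen down
RT 120: heading 0 -> 240
REPEAT 5 [
  -- iteration 1/5 --
  FD 2.4: (0,0) -> (-1.2,-2.078) [heading=240, draw]
  LT 72: heading 240 -> 312
  FD 5.2: (-1.2,-2.078) -> (2.279,-5.943) [heading=312, draw]
  RT 60: heading 312 -> 252
  -- iteration 2/5 --
  FD 2.4: (2.279,-5.943) -> (1.538,-8.225) [heading=252, draw]
  LT 72: heading 252 -> 324
  FD 5.2: (1.538,-8.225) -> (5.745,-11.282) [heading=324, draw]
  RT 60: heading 324 -> 264
  -- iteration 3/5 --
  FD 2.4: (5.745,-11.282) -> (5.494,-13.669) [heading=264, draw]
  LT 72: heading 264 -> 336
  FD 5.2: (5.494,-13.669) -> (10.244,-15.784) [heading=336, draw]
  RT 60: heading 336 -> 276
  -- iteration 4/5 --
  FD 2.4: (10.244,-15.784) -> (10.495,-18.171) [heading=276, draw]
  LT 72: heading 276 -> 348
  FD 5.2: (10.495,-18.171) -> (15.582,-19.252) [heading=348, draw]
  RT 60: heading 348 -> 288
  -- iteration 5/5 --
  FD 2.4: (15.582,-19.252) -> (16.323,-21.534) [heading=288, draw]
  LT 72: heading 288 -> 0
  FD 5.2: (16.323,-21.534) -> (21.523,-21.534) [heading=0, draw]
  RT 60: heading 0 -> 300
]
LT 72: heading 300 -> 12
Final: pos=(21.523,-21.534), heading=12, 10 segment(s) drawn
Segments drawn: 10

Answer: 10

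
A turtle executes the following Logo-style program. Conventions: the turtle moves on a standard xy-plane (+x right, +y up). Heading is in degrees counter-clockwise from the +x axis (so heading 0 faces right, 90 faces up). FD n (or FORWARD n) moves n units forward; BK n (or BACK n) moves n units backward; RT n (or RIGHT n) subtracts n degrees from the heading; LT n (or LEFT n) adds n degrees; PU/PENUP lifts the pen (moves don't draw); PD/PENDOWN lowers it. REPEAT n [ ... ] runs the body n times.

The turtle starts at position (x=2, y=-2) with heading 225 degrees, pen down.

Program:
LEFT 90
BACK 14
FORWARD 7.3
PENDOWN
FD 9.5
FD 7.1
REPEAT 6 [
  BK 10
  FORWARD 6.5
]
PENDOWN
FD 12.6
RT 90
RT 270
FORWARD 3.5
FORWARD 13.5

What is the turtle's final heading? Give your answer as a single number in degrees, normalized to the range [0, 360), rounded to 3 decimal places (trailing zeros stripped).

Executing turtle program step by step:
Start: pos=(2,-2), heading=225, pen down
LT 90: heading 225 -> 315
BK 14: (2,-2) -> (-7.899,7.899) [heading=315, draw]
FD 7.3: (-7.899,7.899) -> (-2.738,2.738) [heading=315, draw]
PD: pen down
FD 9.5: (-2.738,2.738) -> (3.98,-3.98) [heading=315, draw]
FD 7.1: (3.98,-3.98) -> (9,-9) [heading=315, draw]
REPEAT 6 [
  -- iteration 1/6 --
  BK 10: (9,-9) -> (1.929,-1.929) [heading=315, draw]
  FD 6.5: (1.929,-1.929) -> (6.525,-6.525) [heading=315, draw]
  -- iteration 2/6 --
  BK 10: (6.525,-6.525) -> (-0.546,0.546) [heading=315, draw]
  FD 6.5: (-0.546,0.546) -> (4.051,-4.051) [heading=315, draw]
  -- iteration 3/6 --
  BK 10: (4.051,-4.051) -> (-3.02,3.02) [heading=315, draw]
  FD 6.5: (-3.02,3.02) -> (1.576,-1.576) [heading=315, draw]
  -- iteration 4/6 --
  BK 10: (1.576,-1.576) -> (-5.495,5.495) [heading=315, draw]
  FD 6.5: (-5.495,5.495) -> (-0.899,0.899) [heading=315, draw]
  -- iteration 5/6 --
  BK 10: (-0.899,0.899) -> (-7.97,7.97) [heading=315, draw]
  FD 6.5: (-7.97,7.97) -> (-3.374,3.374) [heading=315, draw]
  -- iteration 6/6 --
  BK 10: (-3.374,3.374) -> (-10.445,10.445) [heading=315, draw]
  FD 6.5: (-10.445,10.445) -> (-5.849,5.849) [heading=315, draw]
]
PD: pen down
FD 12.6: (-5.849,5.849) -> (3.061,-3.061) [heading=315, draw]
RT 90: heading 315 -> 225
RT 270: heading 225 -> 315
FD 3.5: (3.061,-3.061) -> (5.536,-5.536) [heading=315, draw]
FD 13.5: (5.536,-5.536) -> (15.081,-15.081) [heading=315, draw]
Final: pos=(15.081,-15.081), heading=315, 19 segment(s) drawn

Answer: 315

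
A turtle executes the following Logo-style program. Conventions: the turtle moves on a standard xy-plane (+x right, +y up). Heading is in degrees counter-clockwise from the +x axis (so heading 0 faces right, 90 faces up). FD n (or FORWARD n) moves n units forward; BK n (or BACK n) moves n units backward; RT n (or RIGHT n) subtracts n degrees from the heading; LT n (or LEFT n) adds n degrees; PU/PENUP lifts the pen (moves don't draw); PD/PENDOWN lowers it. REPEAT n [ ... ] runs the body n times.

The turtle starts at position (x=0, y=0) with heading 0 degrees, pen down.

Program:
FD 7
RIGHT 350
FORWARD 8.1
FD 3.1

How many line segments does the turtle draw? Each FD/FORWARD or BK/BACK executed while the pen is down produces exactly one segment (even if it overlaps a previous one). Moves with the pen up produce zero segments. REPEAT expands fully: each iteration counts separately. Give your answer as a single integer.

Answer: 3

Derivation:
Executing turtle program step by step:
Start: pos=(0,0), heading=0, pen down
FD 7: (0,0) -> (7,0) [heading=0, draw]
RT 350: heading 0 -> 10
FD 8.1: (7,0) -> (14.977,1.407) [heading=10, draw]
FD 3.1: (14.977,1.407) -> (18.03,1.945) [heading=10, draw]
Final: pos=(18.03,1.945), heading=10, 3 segment(s) drawn
Segments drawn: 3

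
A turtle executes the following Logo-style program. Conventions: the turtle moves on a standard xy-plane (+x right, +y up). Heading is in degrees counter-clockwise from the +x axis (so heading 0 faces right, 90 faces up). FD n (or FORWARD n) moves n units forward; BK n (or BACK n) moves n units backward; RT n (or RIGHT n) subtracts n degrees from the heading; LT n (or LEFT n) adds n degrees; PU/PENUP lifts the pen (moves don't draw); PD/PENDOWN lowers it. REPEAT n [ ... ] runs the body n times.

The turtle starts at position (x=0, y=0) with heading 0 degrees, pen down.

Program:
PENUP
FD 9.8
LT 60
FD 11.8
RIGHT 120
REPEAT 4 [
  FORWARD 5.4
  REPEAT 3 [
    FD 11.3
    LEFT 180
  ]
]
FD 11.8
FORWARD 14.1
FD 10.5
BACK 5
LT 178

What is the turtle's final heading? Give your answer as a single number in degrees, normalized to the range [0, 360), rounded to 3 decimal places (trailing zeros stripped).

Executing turtle program step by step:
Start: pos=(0,0), heading=0, pen down
PU: pen up
FD 9.8: (0,0) -> (9.8,0) [heading=0, move]
LT 60: heading 0 -> 60
FD 11.8: (9.8,0) -> (15.7,10.219) [heading=60, move]
RT 120: heading 60 -> 300
REPEAT 4 [
  -- iteration 1/4 --
  FD 5.4: (15.7,10.219) -> (18.4,5.543) [heading=300, move]
  REPEAT 3 [
    -- iteration 1/3 --
    FD 11.3: (18.4,5.543) -> (24.05,-4.244) [heading=300, move]
    LT 180: heading 300 -> 120
    -- iteration 2/3 --
    FD 11.3: (24.05,-4.244) -> (18.4,5.543) [heading=120, move]
    LT 180: heading 120 -> 300
    -- iteration 3/3 --
    FD 11.3: (18.4,5.543) -> (24.05,-4.244) [heading=300, move]
    LT 180: heading 300 -> 120
  ]
  -- iteration 2/4 --
  FD 5.4: (24.05,-4.244) -> (21.35,0.433) [heading=120, move]
  REPEAT 3 [
    -- iteration 1/3 --
    FD 11.3: (21.35,0.433) -> (15.7,10.219) [heading=120, move]
    LT 180: heading 120 -> 300
    -- iteration 2/3 --
    FD 11.3: (15.7,10.219) -> (21.35,0.433) [heading=300, move]
    LT 180: heading 300 -> 120
    -- iteration 3/3 --
    FD 11.3: (21.35,0.433) -> (15.7,10.219) [heading=120, move]
    LT 180: heading 120 -> 300
  ]
  -- iteration 3/4 --
  FD 5.4: (15.7,10.219) -> (18.4,5.543) [heading=300, move]
  REPEAT 3 [
    -- iteration 1/3 --
    FD 11.3: (18.4,5.543) -> (24.05,-4.244) [heading=300, move]
    LT 180: heading 300 -> 120
    -- iteration 2/3 --
    FD 11.3: (24.05,-4.244) -> (18.4,5.543) [heading=120, move]
    LT 180: heading 120 -> 300
    -- iteration 3/3 --
    FD 11.3: (18.4,5.543) -> (24.05,-4.244) [heading=300, move]
    LT 180: heading 300 -> 120
  ]
  -- iteration 4/4 --
  FD 5.4: (24.05,-4.244) -> (21.35,0.433) [heading=120, move]
  REPEAT 3 [
    -- iteration 1/3 --
    FD 11.3: (21.35,0.433) -> (15.7,10.219) [heading=120, move]
    LT 180: heading 120 -> 300
    -- iteration 2/3 --
    FD 11.3: (15.7,10.219) -> (21.35,0.433) [heading=300, move]
    LT 180: heading 300 -> 120
    -- iteration 3/3 --
    FD 11.3: (21.35,0.433) -> (15.7,10.219) [heading=120, move]
    LT 180: heading 120 -> 300
  ]
]
FD 11.8: (15.7,10.219) -> (21.6,0) [heading=300, move]
FD 14.1: (21.6,0) -> (28.65,-12.211) [heading=300, move]
FD 10.5: (28.65,-12.211) -> (33.9,-21.304) [heading=300, move]
BK 5: (33.9,-21.304) -> (31.4,-16.974) [heading=300, move]
LT 178: heading 300 -> 118
Final: pos=(31.4,-16.974), heading=118, 0 segment(s) drawn

Answer: 118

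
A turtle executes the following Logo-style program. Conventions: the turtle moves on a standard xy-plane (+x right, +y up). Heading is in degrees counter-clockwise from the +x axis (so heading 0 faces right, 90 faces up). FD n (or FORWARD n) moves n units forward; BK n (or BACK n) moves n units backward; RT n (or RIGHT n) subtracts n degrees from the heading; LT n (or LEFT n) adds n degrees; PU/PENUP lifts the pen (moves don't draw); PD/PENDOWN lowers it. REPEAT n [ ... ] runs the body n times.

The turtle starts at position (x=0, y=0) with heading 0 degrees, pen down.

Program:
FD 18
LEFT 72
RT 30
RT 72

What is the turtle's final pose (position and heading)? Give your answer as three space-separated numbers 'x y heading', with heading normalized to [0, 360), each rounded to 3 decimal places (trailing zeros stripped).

Answer: 18 0 330

Derivation:
Executing turtle program step by step:
Start: pos=(0,0), heading=0, pen down
FD 18: (0,0) -> (18,0) [heading=0, draw]
LT 72: heading 0 -> 72
RT 30: heading 72 -> 42
RT 72: heading 42 -> 330
Final: pos=(18,0), heading=330, 1 segment(s) drawn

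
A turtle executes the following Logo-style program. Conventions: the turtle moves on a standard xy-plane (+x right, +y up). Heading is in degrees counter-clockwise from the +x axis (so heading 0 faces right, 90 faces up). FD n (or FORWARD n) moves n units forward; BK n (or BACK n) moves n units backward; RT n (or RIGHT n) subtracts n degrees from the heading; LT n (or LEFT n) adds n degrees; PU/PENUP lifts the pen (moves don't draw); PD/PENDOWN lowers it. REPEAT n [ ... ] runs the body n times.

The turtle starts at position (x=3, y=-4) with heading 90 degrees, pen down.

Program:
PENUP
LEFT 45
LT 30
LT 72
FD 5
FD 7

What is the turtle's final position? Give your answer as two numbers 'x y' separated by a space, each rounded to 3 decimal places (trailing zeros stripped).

Executing turtle program step by step:
Start: pos=(3,-4), heading=90, pen down
PU: pen up
LT 45: heading 90 -> 135
LT 30: heading 135 -> 165
LT 72: heading 165 -> 237
FD 5: (3,-4) -> (0.277,-8.193) [heading=237, move]
FD 7: (0.277,-8.193) -> (-3.536,-14.064) [heading=237, move]
Final: pos=(-3.536,-14.064), heading=237, 0 segment(s) drawn

Answer: -3.536 -14.064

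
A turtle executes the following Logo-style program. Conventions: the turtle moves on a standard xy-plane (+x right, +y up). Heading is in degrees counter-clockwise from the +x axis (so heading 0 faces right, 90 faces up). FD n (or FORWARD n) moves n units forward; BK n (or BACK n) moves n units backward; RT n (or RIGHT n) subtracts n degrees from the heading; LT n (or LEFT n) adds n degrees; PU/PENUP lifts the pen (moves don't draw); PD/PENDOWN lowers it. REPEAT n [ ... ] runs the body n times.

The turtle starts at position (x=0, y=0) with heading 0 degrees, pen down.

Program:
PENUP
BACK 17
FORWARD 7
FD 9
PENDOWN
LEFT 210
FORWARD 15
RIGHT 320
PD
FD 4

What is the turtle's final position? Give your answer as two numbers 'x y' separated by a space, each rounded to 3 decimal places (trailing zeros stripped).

Answer: -15.358 -11.259

Derivation:
Executing turtle program step by step:
Start: pos=(0,0), heading=0, pen down
PU: pen up
BK 17: (0,0) -> (-17,0) [heading=0, move]
FD 7: (-17,0) -> (-10,0) [heading=0, move]
FD 9: (-10,0) -> (-1,0) [heading=0, move]
PD: pen down
LT 210: heading 0 -> 210
FD 15: (-1,0) -> (-13.99,-7.5) [heading=210, draw]
RT 320: heading 210 -> 250
PD: pen down
FD 4: (-13.99,-7.5) -> (-15.358,-11.259) [heading=250, draw]
Final: pos=(-15.358,-11.259), heading=250, 2 segment(s) drawn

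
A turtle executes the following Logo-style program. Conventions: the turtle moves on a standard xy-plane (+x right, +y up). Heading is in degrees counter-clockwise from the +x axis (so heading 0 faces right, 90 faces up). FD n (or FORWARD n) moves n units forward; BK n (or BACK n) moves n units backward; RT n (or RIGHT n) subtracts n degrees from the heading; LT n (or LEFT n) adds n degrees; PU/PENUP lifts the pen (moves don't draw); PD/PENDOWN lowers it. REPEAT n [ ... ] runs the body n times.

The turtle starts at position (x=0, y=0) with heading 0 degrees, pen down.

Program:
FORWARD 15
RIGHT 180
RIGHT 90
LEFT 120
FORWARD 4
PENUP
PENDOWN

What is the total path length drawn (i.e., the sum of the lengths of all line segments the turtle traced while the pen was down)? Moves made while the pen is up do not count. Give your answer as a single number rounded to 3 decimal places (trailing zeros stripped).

Answer: 19

Derivation:
Executing turtle program step by step:
Start: pos=(0,0), heading=0, pen down
FD 15: (0,0) -> (15,0) [heading=0, draw]
RT 180: heading 0 -> 180
RT 90: heading 180 -> 90
LT 120: heading 90 -> 210
FD 4: (15,0) -> (11.536,-2) [heading=210, draw]
PU: pen up
PD: pen down
Final: pos=(11.536,-2), heading=210, 2 segment(s) drawn

Segment lengths:
  seg 1: (0,0) -> (15,0), length = 15
  seg 2: (15,0) -> (11.536,-2), length = 4
Total = 19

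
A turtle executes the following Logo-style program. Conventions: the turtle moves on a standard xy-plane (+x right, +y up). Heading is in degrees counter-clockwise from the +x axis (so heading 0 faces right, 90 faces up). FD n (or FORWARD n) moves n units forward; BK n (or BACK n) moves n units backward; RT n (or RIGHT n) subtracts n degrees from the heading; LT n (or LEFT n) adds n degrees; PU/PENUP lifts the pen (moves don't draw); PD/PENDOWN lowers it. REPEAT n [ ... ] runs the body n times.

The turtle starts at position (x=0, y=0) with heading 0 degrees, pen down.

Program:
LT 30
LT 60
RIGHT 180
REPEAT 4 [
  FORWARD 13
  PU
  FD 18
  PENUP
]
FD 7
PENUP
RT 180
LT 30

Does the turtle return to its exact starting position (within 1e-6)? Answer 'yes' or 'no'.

Executing turtle program step by step:
Start: pos=(0,0), heading=0, pen down
LT 30: heading 0 -> 30
LT 60: heading 30 -> 90
RT 180: heading 90 -> 270
REPEAT 4 [
  -- iteration 1/4 --
  FD 13: (0,0) -> (0,-13) [heading=270, draw]
  PU: pen up
  FD 18: (0,-13) -> (0,-31) [heading=270, move]
  PU: pen up
  -- iteration 2/4 --
  FD 13: (0,-31) -> (0,-44) [heading=270, move]
  PU: pen up
  FD 18: (0,-44) -> (0,-62) [heading=270, move]
  PU: pen up
  -- iteration 3/4 --
  FD 13: (0,-62) -> (0,-75) [heading=270, move]
  PU: pen up
  FD 18: (0,-75) -> (0,-93) [heading=270, move]
  PU: pen up
  -- iteration 4/4 --
  FD 13: (0,-93) -> (0,-106) [heading=270, move]
  PU: pen up
  FD 18: (0,-106) -> (0,-124) [heading=270, move]
  PU: pen up
]
FD 7: (0,-124) -> (0,-131) [heading=270, move]
PU: pen up
RT 180: heading 270 -> 90
LT 30: heading 90 -> 120
Final: pos=(0,-131), heading=120, 1 segment(s) drawn

Start position: (0, 0)
Final position: (0, -131)
Distance = 131; >= 1e-6 -> NOT closed

Answer: no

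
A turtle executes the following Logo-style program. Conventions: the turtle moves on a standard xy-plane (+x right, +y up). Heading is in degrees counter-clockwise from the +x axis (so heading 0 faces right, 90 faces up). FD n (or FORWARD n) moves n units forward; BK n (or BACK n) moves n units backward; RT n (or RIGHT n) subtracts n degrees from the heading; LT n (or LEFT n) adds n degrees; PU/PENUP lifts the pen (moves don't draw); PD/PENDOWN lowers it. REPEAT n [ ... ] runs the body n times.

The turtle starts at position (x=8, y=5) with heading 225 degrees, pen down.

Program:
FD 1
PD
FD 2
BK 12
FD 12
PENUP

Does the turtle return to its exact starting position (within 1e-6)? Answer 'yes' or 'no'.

Answer: no

Derivation:
Executing turtle program step by step:
Start: pos=(8,5), heading=225, pen down
FD 1: (8,5) -> (7.293,4.293) [heading=225, draw]
PD: pen down
FD 2: (7.293,4.293) -> (5.879,2.879) [heading=225, draw]
BK 12: (5.879,2.879) -> (14.364,11.364) [heading=225, draw]
FD 12: (14.364,11.364) -> (5.879,2.879) [heading=225, draw]
PU: pen up
Final: pos=(5.879,2.879), heading=225, 4 segment(s) drawn

Start position: (8, 5)
Final position: (5.879, 2.879)
Distance = 3; >= 1e-6 -> NOT closed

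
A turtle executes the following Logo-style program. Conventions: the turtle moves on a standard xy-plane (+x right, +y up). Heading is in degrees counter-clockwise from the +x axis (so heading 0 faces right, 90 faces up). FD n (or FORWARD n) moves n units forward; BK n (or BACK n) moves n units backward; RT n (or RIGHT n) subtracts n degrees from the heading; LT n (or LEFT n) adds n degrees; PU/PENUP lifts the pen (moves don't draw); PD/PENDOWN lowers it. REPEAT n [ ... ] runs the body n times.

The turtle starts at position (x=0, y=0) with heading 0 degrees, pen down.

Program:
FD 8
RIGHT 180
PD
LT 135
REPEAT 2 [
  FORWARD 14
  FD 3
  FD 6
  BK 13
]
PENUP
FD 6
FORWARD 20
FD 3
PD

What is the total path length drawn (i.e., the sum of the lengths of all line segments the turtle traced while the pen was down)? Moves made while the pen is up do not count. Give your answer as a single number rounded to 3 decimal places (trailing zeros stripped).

Answer: 80

Derivation:
Executing turtle program step by step:
Start: pos=(0,0), heading=0, pen down
FD 8: (0,0) -> (8,0) [heading=0, draw]
RT 180: heading 0 -> 180
PD: pen down
LT 135: heading 180 -> 315
REPEAT 2 [
  -- iteration 1/2 --
  FD 14: (8,0) -> (17.899,-9.899) [heading=315, draw]
  FD 3: (17.899,-9.899) -> (20.021,-12.021) [heading=315, draw]
  FD 6: (20.021,-12.021) -> (24.263,-16.263) [heading=315, draw]
  BK 13: (24.263,-16.263) -> (15.071,-7.071) [heading=315, draw]
  -- iteration 2/2 --
  FD 14: (15.071,-7.071) -> (24.971,-16.971) [heading=315, draw]
  FD 3: (24.971,-16.971) -> (27.092,-19.092) [heading=315, draw]
  FD 6: (27.092,-19.092) -> (31.335,-23.335) [heading=315, draw]
  BK 13: (31.335,-23.335) -> (22.142,-14.142) [heading=315, draw]
]
PU: pen up
FD 6: (22.142,-14.142) -> (26.385,-18.385) [heading=315, move]
FD 20: (26.385,-18.385) -> (40.527,-32.527) [heading=315, move]
FD 3: (40.527,-32.527) -> (42.648,-34.648) [heading=315, move]
PD: pen down
Final: pos=(42.648,-34.648), heading=315, 9 segment(s) drawn

Segment lengths:
  seg 1: (0,0) -> (8,0), length = 8
  seg 2: (8,0) -> (17.899,-9.899), length = 14
  seg 3: (17.899,-9.899) -> (20.021,-12.021), length = 3
  seg 4: (20.021,-12.021) -> (24.263,-16.263), length = 6
  seg 5: (24.263,-16.263) -> (15.071,-7.071), length = 13
  seg 6: (15.071,-7.071) -> (24.971,-16.971), length = 14
  seg 7: (24.971,-16.971) -> (27.092,-19.092), length = 3
  seg 8: (27.092,-19.092) -> (31.335,-23.335), length = 6
  seg 9: (31.335,-23.335) -> (22.142,-14.142), length = 13
Total = 80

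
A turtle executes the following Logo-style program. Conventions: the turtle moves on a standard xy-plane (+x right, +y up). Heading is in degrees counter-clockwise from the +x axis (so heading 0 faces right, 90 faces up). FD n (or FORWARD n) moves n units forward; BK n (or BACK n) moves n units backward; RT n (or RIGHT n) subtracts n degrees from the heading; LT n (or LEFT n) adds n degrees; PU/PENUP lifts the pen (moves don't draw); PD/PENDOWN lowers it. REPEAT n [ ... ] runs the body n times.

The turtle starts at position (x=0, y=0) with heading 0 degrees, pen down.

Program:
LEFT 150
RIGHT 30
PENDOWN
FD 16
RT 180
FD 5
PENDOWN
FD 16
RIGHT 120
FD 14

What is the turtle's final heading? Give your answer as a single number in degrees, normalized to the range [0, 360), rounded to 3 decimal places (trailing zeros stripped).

Answer: 180

Derivation:
Executing turtle program step by step:
Start: pos=(0,0), heading=0, pen down
LT 150: heading 0 -> 150
RT 30: heading 150 -> 120
PD: pen down
FD 16: (0,0) -> (-8,13.856) [heading=120, draw]
RT 180: heading 120 -> 300
FD 5: (-8,13.856) -> (-5.5,9.526) [heading=300, draw]
PD: pen down
FD 16: (-5.5,9.526) -> (2.5,-4.33) [heading=300, draw]
RT 120: heading 300 -> 180
FD 14: (2.5,-4.33) -> (-11.5,-4.33) [heading=180, draw]
Final: pos=(-11.5,-4.33), heading=180, 4 segment(s) drawn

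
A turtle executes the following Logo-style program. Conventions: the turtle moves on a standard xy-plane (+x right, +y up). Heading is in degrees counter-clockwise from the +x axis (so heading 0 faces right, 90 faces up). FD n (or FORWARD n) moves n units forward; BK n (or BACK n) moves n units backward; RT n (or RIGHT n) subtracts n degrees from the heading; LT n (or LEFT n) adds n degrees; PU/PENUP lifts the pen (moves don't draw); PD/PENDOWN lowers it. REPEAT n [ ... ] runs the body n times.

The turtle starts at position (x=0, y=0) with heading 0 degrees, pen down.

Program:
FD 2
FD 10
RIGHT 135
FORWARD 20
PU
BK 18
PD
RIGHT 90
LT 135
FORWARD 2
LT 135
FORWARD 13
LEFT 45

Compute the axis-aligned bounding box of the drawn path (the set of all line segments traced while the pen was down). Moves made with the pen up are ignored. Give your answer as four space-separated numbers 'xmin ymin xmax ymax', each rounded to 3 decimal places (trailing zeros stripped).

Answer: -2.142 -14.142 19.778 5.778

Derivation:
Executing turtle program step by step:
Start: pos=(0,0), heading=0, pen down
FD 2: (0,0) -> (2,0) [heading=0, draw]
FD 10: (2,0) -> (12,0) [heading=0, draw]
RT 135: heading 0 -> 225
FD 20: (12,0) -> (-2.142,-14.142) [heading=225, draw]
PU: pen up
BK 18: (-2.142,-14.142) -> (10.586,-1.414) [heading=225, move]
PD: pen down
RT 90: heading 225 -> 135
LT 135: heading 135 -> 270
FD 2: (10.586,-1.414) -> (10.586,-3.414) [heading=270, draw]
LT 135: heading 270 -> 45
FD 13: (10.586,-3.414) -> (19.778,5.778) [heading=45, draw]
LT 45: heading 45 -> 90
Final: pos=(19.778,5.778), heading=90, 5 segment(s) drawn

Segment endpoints: x in {-2.142, 0, 2, 10.586, 12, 19.778}, y in {-14.142, -3.414, -1.414, 0, 5.778}
xmin=-2.142, ymin=-14.142, xmax=19.778, ymax=5.778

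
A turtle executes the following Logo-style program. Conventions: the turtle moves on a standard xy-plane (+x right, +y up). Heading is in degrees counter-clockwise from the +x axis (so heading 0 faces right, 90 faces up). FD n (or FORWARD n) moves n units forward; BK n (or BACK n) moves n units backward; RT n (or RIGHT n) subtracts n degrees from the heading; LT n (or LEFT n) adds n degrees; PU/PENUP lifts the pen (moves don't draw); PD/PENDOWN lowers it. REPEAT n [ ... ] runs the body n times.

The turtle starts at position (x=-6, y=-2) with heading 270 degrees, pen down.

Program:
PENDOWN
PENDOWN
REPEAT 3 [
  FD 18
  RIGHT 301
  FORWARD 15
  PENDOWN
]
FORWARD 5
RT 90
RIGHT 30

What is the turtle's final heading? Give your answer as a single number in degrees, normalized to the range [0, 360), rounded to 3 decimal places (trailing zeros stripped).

Executing turtle program step by step:
Start: pos=(-6,-2), heading=270, pen down
PD: pen down
PD: pen down
REPEAT 3 [
  -- iteration 1/3 --
  FD 18: (-6,-2) -> (-6,-20) [heading=270, draw]
  RT 301: heading 270 -> 329
  FD 15: (-6,-20) -> (6.858,-27.726) [heading=329, draw]
  PD: pen down
  -- iteration 2/3 --
  FD 18: (6.858,-27.726) -> (22.287,-36.996) [heading=329, draw]
  RT 301: heading 329 -> 28
  FD 15: (22.287,-36.996) -> (35.531,-29.954) [heading=28, draw]
  PD: pen down
  -- iteration 3/3 --
  FD 18: (35.531,-29.954) -> (51.424,-21.504) [heading=28, draw]
  RT 301: heading 28 -> 87
  FD 15: (51.424,-21.504) -> (52.209,-6.524) [heading=87, draw]
  PD: pen down
]
FD 5: (52.209,-6.524) -> (52.471,-1.531) [heading=87, draw]
RT 90: heading 87 -> 357
RT 30: heading 357 -> 327
Final: pos=(52.471,-1.531), heading=327, 7 segment(s) drawn

Answer: 327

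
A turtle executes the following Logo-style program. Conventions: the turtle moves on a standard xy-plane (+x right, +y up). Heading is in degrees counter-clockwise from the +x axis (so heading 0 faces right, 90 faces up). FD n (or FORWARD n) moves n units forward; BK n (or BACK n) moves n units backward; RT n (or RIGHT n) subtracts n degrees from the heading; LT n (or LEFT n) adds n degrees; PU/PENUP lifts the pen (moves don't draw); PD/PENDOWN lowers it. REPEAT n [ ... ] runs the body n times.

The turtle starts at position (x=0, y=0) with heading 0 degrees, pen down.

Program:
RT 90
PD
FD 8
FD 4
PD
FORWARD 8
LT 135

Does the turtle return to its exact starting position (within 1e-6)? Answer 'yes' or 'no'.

Executing turtle program step by step:
Start: pos=(0,0), heading=0, pen down
RT 90: heading 0 -> 270
PD: pen down
FD 8: (0,0) -> (0,-8) [heading=270, draw]
FD 4: (0,-8) -> (0,-12) [heading=270, draw]
PD: pen down
FD 8: (0,-12) -> (0,-20) [heading=270, draw]
LT 135: heading 270 -> 45
Final: pos=(0,-20), heading=45, 3 segment(s) drawn

Start position: (0, 0)
Final position: (0, -20)
Distance = 20; >= 1e-6 -> NOT closed

Answer: no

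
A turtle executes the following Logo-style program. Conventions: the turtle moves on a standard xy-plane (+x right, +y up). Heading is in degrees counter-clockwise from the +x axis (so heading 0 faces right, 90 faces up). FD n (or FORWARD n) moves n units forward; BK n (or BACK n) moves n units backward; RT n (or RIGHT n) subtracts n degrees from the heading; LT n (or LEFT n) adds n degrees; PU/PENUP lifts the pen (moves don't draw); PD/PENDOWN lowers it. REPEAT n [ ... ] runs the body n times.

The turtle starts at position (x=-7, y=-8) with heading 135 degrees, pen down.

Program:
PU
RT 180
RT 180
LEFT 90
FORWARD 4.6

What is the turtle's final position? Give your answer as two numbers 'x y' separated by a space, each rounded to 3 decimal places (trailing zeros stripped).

Executing turtle program step by step:
Start: pos=(-7,-8), heading=135, pen down
PU: pen up
RT 180: heading 135 -> 315
RT 180: heading 315 -> 135
LT 90: heading 135 -> 225
FD 4.6: (-7,-8) -> (-10.253,-11.253) [heading=225, move]
Final: pos=(-10.253,-11.253), heading=225, 0 segment(s) drawn

Answer: -10.253 -11.253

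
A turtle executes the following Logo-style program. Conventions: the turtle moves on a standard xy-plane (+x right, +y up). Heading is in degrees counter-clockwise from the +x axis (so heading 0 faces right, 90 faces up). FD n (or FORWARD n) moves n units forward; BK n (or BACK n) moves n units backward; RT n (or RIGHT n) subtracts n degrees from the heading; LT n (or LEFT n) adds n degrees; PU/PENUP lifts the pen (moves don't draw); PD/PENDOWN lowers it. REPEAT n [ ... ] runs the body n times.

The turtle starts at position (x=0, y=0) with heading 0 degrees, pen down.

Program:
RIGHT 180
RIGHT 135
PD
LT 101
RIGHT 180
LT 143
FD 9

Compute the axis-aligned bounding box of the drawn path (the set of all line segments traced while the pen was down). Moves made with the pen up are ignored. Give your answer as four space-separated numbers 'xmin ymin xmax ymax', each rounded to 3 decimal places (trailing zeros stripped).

Answer: -2.93 0 0 8.51

Derivation:
Executing turtle program step by step:
Start: pos=(0,0), heading=0, pen down
RT 180: heading 0 -> 180
RT 135: heading 180 -> 45
PD: pen down
LT 101: heading 45 -> 146
RT 180: heading 146 -> 326
LT 143: heading 326 -> 109
FD 9: (0,0) -> (-2.93,8.51) [heading=109, draw]
Final: pos=(-2.93,8.51), heading=109, 1 segment(s) drawn

Segment endpoints: x in {-2.93, 0}, y in {0, 8.51}
xmin=-2.93, ymin=0, xmax=0, ymax=8.51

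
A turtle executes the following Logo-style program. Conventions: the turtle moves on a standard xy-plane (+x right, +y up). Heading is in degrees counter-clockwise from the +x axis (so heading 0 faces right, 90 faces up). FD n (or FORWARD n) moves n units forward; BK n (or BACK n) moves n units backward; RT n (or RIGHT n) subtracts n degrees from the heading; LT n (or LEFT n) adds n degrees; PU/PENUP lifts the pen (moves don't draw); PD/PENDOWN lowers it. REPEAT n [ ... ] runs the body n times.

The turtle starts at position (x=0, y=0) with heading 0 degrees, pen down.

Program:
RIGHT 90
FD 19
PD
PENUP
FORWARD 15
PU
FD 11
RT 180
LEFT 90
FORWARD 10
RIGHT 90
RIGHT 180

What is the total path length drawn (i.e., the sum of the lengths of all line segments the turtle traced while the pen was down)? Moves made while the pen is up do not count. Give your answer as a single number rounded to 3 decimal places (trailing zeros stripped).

Answer: 19

Derivation:
Executing turtle program step by step:
Start: pos=(0,0), heading=0, pen down
RT 90: heading 0 -> 270
FD 19: (0,0) -> (0,-19) [heading=270, draw]
PD: pen down
PU: pen up
FD 15: (0,-19) -> (0,-34) [heading=270, move]
PU: pen up
FD 11: (0,-34) -> (0,-45) [heading=270, move]
RT 180: heading 270 -> 90
LT 90: heading 90 -> 180
FD 10: (0,-45) -> (-10,-45) [heading=180, move]
RT 90: heading 180 -> 90
RT 180: heading 90 -> 270
Final: pos=(-10,-45), heading=270, 1 segment(s) drawn

Segment lengths:
  seg 1: (0,0) -> (0,-19), length = 19
Total = 19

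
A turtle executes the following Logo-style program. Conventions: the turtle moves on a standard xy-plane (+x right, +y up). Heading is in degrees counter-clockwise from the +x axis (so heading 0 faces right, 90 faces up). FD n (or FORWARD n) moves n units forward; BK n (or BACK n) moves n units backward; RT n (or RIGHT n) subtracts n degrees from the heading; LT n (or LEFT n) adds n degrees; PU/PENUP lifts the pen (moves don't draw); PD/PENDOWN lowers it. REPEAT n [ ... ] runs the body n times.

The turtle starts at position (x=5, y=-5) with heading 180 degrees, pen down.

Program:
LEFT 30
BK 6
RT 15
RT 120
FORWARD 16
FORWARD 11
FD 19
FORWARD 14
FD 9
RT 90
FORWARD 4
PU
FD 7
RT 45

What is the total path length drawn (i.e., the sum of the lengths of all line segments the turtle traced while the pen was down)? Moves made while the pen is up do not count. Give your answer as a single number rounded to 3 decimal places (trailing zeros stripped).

Answer: 79

Derivation:
Executing turtle program step by step:
Start: pos=(5,-5), heading=180, pen down
LT 30: heading 180 -> 210
BK 6: (5,-5) -> (10.196,-2) [heading=210, draw]
RT 15: heading 210 -> 195
RT 120: heading 195 -> 75
FD 16: (10.196,-2) -> (14.337,13.455) [heading=75, draw]
FD 11: (14.337,13.455) -> (17.184,24.08) [heading=75, draw]
FD 19: (17.184,24.08) -> (22.102,42.433) [heading=75, draw]
FD 14: (22.102,42.433) -> (25.725,55.956) [heading=75, draw]
FD 9: (25.725,55.956) -> (28.055,64.649) [heading=75, draw]
RT 90: heading 75 -> 345
FD 4: (28.055,64.649) -> (31.918,63.614) [heading=345, draw]
PU: pen up
FD 7: (31.918,63.614) -> (38.68,61.802) [heading=345, move]
RT 45: heading 345 -> 300
Final: pos=(38.68,61.802), heading=300, 7 segment(s) drawn

Segment lengths:
  seg 1: (5,-5) -> (10.196,-2), length = 6
  seg 2: (10.196,-2) -> (14.337,13.455), length = 16
  seg 3: (14.337,13.455) -> (17.184,24.08), length = 11
  seg 4: (17.184,24.08) -> (22.102,42.433), length = 19
  seg 5: (22.102,42.433) -> (25.725,55.956), length = 14
  seg 6: (25.725,55.956) -> (28.055,64.649), length = 9
  seg 7: (28.055,64.649) -> (31.918,63.614), length = 4
Total = 79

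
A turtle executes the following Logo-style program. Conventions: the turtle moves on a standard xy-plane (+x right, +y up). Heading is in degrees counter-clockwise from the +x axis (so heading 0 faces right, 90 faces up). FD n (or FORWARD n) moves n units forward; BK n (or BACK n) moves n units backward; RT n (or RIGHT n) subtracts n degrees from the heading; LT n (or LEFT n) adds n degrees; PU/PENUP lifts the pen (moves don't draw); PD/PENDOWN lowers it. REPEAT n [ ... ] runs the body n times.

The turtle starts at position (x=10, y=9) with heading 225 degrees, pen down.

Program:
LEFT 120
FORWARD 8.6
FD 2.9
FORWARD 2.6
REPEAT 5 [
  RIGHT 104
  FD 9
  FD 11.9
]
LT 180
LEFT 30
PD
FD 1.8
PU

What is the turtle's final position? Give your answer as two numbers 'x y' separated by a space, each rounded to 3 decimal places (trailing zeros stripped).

Executing turtle program step by step:
Start: pos=(10,9), heading=225, pen down
LT 120: heading 225 -> 345
FD 8.6: (10,9) -> (18.307,6.774) [heading=345, draw]
FD 2.9: (18.307,6.774) -> (21.108,6.024) [heading=345, draw]
FD 2.6: (21.108,6.024) -> (23.62,5.351) [heading=345, draw]
REPEAT 5 [
  -- iteration 1/5 --
  RT 104: heading 345 -> 241
  FD 9: (23.62,5.351) -> (19.256,-2.521) [heading=241, draw]
  FD 11.9: (19.256,-2.521) -> (13.487,-12.929) [heading=241, draw]
  -- iteration 2/5 --
  RT 104: heading 241 -> 137
  FD 9: (13.487,-12.929) -> (6.905,-6.791) [heading=137, draw]
  FD 11.9: (6.905,-6.791) -> (-1.798,1.325) [heading=137, draw]
  -- iteration 3/5 --
  RT 104: heading 137 -> 33
  FD 9: (-1.798,1.325) -> (5.75,6.227) [heading=33, draw]
  FD 11.9: (5.75,6.227) -> (15.73,12.708) [heading=33, draw]
  -- iteration 4/5 --
  RT 104: heading 33 -> 289
  FD 9: (15.73,12.708) -> (18.66,4.198) [heading=289, draw]
  FD 11.9: (18.66,4.198) -> (22.534,-7.054) [heading=289, draw]
  -- iteration 5/5 --
  RT 104: heading 289 -> 185
  FD 9: (22.534,-7.054) -> (13.569,-7.838) [heading=185, draw]
  FD 11.9: (13.569,-7.838) -> (1.714,-8.875) [heading=185, draw]
]
LT 180: heading 185 -> 5
LT 30: heading 5 -> 35
PD: pen down
FD 1.8: (1.714,-8.875) -> (3.188,-7.843) [heading=35, draw]
PU: pen up
Final: pos=(3.188,-7.843), heading=35, 14 segment(s) drawn

Answer: 3.188 -7.843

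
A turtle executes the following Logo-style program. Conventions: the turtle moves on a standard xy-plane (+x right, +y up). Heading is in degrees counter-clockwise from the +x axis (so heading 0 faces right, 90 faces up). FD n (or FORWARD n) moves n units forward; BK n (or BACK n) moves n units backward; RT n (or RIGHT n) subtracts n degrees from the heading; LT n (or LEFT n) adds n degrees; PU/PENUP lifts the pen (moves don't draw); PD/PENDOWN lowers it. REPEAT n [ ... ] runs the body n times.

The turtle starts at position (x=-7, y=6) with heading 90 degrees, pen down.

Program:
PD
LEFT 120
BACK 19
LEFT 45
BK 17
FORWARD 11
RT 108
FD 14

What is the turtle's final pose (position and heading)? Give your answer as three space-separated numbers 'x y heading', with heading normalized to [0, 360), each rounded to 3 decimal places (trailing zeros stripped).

Executing turtle program step by step:
Start: pos=(-7,6), heading=90, pen down
PD: pen down
LT 120: heading 90 -> 210
BK 19: (-7,6) -> (9.454,15.5) [heading=210, draw]
LT 45: heading 210 -> 255
BK 17: (9.454,15.5) -> (13.854,31.921) [heading=255, draw]
FD 11: (13.854,31.921) -> (11.007,21.296) [heading=255, draw]
RT 108: heading 255 -> 147
FD 14: (11.007,21.296) -> (-0.734,28.921) [heading=147, draw]
Final: pos=(-0.734,28.921), heading=147, 4 segment(s) drawn

Answer: -0.734 28.921 147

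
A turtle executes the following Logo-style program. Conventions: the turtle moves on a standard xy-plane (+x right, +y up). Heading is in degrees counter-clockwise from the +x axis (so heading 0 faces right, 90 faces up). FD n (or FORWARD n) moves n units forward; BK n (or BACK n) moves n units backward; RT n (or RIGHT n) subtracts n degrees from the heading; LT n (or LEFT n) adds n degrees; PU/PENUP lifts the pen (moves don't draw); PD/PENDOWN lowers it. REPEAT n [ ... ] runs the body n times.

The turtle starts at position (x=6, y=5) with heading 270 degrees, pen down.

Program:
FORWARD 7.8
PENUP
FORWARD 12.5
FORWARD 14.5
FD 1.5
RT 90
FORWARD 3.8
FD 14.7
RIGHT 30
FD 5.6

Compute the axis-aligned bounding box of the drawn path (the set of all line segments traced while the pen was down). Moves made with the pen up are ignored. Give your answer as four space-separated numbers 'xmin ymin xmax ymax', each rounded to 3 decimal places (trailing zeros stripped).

Answer: 6 -2.8 6 5

Derivation:
Executing turtle program step by step:
Start: pos=(6,5), heading=270, pen down
FD 7.8: (6,5) -> (6,-2.8) [heading=270, draw]
PU: pen up
FD 12.5: (6,-2.8) -> (6,-15.3) [heading=270, move]
FD 14.5: (6,-15.3) -> (6,-29.8) [heading=270, move]
FD 1.5: (6,-29.8) -> (6,-31.3) [heading=270, move]
RT 90: heading 270 -> 180
FD 3.8: (6,-31.3) -> (2.2,-31.3) [heading=180, move]
FD 14.7: (2.2,-31.3) -> (-12.5,-31.3) [heading=180, move]
RT 30: heading 180 -> 150
FD 5.6: (-12.5,-31.3) -> (-17.35,-28.5) [heading=150, move]
Final: pos=(-17.35,-28.5), heading=150, 1 segment(s) drawn

Segment endpoints: x in {6, 6}, y in {-2.8, 5}
xmin=6, ymin=-2.8, xmax=6, ymax=5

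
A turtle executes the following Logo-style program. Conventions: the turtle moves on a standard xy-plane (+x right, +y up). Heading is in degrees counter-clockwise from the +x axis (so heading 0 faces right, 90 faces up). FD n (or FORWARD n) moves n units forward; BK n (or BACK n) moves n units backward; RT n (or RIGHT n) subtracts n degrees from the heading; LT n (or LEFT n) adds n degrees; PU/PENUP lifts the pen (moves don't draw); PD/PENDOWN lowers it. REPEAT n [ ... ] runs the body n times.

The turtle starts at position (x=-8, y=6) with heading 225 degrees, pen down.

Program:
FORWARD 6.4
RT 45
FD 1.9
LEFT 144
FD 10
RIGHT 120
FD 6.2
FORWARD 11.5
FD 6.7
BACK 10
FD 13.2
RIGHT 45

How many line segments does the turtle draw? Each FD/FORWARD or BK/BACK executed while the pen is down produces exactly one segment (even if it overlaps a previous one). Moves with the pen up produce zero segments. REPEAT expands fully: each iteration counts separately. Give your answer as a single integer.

Executing turtle program step by step:
Start: pos=(-8,6), heading=225, pen down
FD 6.4: (-8,6) -> (-12.525,1.475) [heading=225, draw]
RT 45: heading 225 -> 180
FD 1.9: (-12.525,1.475) -> (-14.425,1.475) [heading=180, draw]
LT 144: heading 180 -> 324
FD 10: (-14.425,1.475) -> (-6.335,-4.403) [heading=324, draw]
RT 120: heading 324 -> 204
FD 6.2: (-6.335,-4.403) -> (-11.999,-6.925) [heading=204, draw]
FD 11.5: (-11.999,-6.925) -> (-22.505,-11.603) [heading=204, draw]
FD 6.7: (-22.505,-11.603) -> (-28.626,-14.328) [heading=204, draw]
BK 10: (-28.626,-14.328) -> (-19.49,-10.26) [heading=204, draw]
FD 13.2: (-19.49,-10.26) -> (-31.549,-15.629) [heading=204, draw]
RT 45: heading 204 -> 159
Final: pos=(-31.549,-15.629), heading=159, 8 segment(s) drawn
Segments drawn: 8

Answer: 8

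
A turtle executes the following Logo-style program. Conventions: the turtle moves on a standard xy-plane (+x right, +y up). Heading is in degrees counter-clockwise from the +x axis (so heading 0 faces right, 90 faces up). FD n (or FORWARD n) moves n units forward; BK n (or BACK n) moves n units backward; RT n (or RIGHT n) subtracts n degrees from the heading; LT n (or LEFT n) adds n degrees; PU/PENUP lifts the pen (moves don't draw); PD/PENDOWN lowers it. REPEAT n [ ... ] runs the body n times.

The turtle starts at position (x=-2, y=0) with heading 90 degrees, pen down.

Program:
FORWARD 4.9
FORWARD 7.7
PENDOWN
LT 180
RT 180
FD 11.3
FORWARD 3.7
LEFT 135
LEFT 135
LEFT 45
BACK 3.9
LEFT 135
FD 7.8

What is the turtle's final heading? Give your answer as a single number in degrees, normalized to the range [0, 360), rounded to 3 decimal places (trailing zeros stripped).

Executing turtle program step by step:
Start: pos=(-2,0), heading=90, pen down
FD 4.9: (-2,0) -> (-2,4.9) [heading=90, draw]
FD 7.7: (-2,4.9) -> (-2,12.6) [heading=90, draw]
PD: pen down
LT 180: heading 90 -> 270
RT 180: heading 270 -> 90
FD 11.3: (-2,12.6) -> (-2,23.9) [heading=90, draw]
FD 3.7: (-2,23.9) -> (-2,27.6) [heading=90, draw]
LT 135: heading 90 -> 225
LT 135: heading 225 -> 0
LT 45: heading 0 -> 45
BK 3.9: (-2,27.6) -> (-4.758,24.842) [heading=45, draw]
LT 135: heading 45 -> 180
FD 7.8: (-4.758,24.842) -> (-12.558,24.842) [heading=180, draw]
Final: pos=(-12.558,24.842), heading=180, 6 segment(s) drawn

Answer: 180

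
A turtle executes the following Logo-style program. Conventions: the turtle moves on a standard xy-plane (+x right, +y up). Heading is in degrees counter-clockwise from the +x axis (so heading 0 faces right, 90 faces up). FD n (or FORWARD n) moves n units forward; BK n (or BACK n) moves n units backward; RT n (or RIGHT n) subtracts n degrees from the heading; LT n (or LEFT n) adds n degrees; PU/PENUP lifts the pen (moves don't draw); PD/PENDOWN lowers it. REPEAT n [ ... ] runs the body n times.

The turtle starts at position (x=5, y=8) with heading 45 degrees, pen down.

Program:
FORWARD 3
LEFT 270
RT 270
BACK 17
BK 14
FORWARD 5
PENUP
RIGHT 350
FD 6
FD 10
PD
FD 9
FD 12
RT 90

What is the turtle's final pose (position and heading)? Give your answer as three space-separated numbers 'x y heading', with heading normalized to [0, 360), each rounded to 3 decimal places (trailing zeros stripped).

Answer: 9.959 22.045 325

Derivation:
Executing turtle program step by step:
Start: pos=(5,8), heading=45, pen down
FD 3: (5,8) -> (7.121,10.121) [heading=45, draw]
LT 270: heading 45 -> 315
RT 270: heading 315 -> 45
BK 17: (7.121,10.121) -> (-4.899,-1.899) [heading=45, draw]
BK 14: (-4.899,-1.899) -> (-14.799,-11.799) [heading=45, draw]
FD 5: (-14.799,-11.799) -> (-11.263,-8.263) [heading=45, draw]
PU: pen up
RT 350: heading 45 -> 55
FD 6: (-11.263,-8.263) -> (-7.822,-3.349) [heading=55, move]
FD 10: (-7.822,-3.349) -> (-2.086,4.843) [heading=55, move]
PD: pen down
FD 9: (-2.086,4.843) -> (3.076,12.215) [heading=55, draw]
FD 12: (3.076,12.215) -> (9.959,22.045) [heading=55, draw]
RT 90: heading 55 -> 325
Final: pos=(9.959,22.045), heading=325, 6 segment(s) drawn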